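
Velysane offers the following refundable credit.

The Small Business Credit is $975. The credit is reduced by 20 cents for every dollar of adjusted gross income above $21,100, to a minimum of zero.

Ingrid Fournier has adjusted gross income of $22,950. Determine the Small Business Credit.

$605

Small Business Credit: 20% of the $1,850 excess over $21,100 is $370; credit = $975 − $370 = $605.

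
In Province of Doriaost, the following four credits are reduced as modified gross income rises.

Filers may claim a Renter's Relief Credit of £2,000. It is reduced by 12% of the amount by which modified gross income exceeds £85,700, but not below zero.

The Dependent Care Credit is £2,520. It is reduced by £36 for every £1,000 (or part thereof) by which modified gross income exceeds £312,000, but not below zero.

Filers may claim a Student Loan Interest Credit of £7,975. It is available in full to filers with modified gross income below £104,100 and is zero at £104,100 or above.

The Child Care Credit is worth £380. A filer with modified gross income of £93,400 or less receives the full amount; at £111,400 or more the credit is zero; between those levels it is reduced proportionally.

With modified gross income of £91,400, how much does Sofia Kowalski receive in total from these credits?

Renter's Relief Credit: 12% of the £5,700 excess over £85,700 is £684; credit = £2,000 − £684 = £1,316.
Dependent Care Credit: £91,400 is at or below the £312,000 threshold, so the full £2,520 applies.
Student Loan Interest Credit: £91,400 is below the £104,100 cutoff, so the full £7,975 applies.
Child Care Credit: £91,400 is at or below the £93,400 threshold, so the full £380 applies.
Total: £1,316 + £2,520 + £7,975 + £380 = £12,191.

£12,191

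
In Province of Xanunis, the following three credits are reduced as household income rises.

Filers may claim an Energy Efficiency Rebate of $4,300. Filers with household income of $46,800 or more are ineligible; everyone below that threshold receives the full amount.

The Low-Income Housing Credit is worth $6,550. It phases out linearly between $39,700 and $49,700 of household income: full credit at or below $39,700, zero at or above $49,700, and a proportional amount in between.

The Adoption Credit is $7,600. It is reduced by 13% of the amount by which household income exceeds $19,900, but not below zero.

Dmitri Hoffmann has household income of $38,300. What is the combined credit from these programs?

$16,058

Energy Efficiency Rebate: $38,300 is below the $46,800 cutoff, so the full $4,300 applies.
Low-Income Housing Credit: $38,300 is at or below the $39,700 threshold, so the full $6,550 applies.
Adoption Credit: 13% of the $18,400 excess over $19,900 is $2,392; credit = $7,600 − $2,392 = $5,208.
Total: $4,300 + $6,550 + $5,208 = $16,058.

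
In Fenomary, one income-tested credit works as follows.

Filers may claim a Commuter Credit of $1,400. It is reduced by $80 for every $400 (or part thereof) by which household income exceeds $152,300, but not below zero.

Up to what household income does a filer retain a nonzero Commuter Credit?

After 17 increments the reduction is 17 × $80 = $1,360, leaving $40; one more increment wipes it out. Increment 17 ends at excess 17 × $400 = $6,800, so the highest qualifying income is $152,300 + $6,800 = $159,100.

$159,100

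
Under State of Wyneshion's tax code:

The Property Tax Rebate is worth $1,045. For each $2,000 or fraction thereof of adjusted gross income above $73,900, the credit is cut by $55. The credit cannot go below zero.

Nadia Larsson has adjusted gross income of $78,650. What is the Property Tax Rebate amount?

$880

Property Tax Rebate: income exceeds $73,900 by $4,750, which is 3 full-or-partial $2,000 increments; reduction = 3 × $55 = $165, leaving $880.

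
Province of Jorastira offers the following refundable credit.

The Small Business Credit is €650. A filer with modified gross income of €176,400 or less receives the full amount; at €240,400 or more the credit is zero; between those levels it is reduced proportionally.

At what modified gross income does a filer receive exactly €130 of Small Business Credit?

€130 is 130/650 of the full €650, so 520/650 of the €64,000 range has been used: income = €176,400 + €64,000 × 520/650 = €227,600.

€227,600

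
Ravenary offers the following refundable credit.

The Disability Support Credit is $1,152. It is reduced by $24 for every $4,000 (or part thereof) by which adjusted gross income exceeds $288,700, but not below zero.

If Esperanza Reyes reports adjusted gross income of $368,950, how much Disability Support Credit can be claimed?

$648

Disability Support Credit: income exceeds $288,700 by $80,250, which is 21 full-or-partial $4,000 increments; reduction = 21 × $24 = $504, leaving $648.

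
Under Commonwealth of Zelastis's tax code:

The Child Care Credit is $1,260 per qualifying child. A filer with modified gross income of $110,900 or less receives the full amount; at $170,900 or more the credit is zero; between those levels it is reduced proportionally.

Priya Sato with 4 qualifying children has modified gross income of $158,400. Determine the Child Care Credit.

Child Care Credit: base = 4 × $1,260 = $5,040. $158,400 is $47,500 into a $60,000 phase-out range, leaving 12,500/60,000 of the credit: $5,040 × 12,500/60,000 = $1,050.

$1,050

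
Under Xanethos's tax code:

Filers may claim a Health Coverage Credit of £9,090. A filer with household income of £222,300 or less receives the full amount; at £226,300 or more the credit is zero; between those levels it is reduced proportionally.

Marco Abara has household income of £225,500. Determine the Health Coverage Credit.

Health Coverage Credit: £225,500 is £3,200 into a £4,000 phase-out range, leaving 800/4,000 of the credit: £9,090 × 800/4,000 = £1,818.

£1,818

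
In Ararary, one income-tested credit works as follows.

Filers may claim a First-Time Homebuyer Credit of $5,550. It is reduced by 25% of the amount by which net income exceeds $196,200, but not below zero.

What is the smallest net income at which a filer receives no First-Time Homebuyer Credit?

$218,400

The credit falls by 25% of each dollar above $196,200, so it reaches zero when the excess is $5,550 / 25% = $22,200: income = $196,200 + $22,200 = $218,400.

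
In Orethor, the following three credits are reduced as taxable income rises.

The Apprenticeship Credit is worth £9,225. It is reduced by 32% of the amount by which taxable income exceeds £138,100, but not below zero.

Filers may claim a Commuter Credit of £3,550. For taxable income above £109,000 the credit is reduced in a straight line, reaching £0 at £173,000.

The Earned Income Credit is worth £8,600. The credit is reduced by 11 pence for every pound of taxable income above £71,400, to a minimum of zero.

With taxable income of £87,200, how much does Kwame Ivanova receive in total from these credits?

Apprenticeship Credit: £87,200 is at or below the £138,100 threshold, so the full £9,225 applies.
Commuter Credit: £87,200 is at or below the £109,000 threshold, so the full £3,550 applies.
Earned Income Credit: 11% of the £15,800 excess over £71,400 is £1,738; credit = £8,600 − £1,738 = £6,862.
Total: £9,225 + £3,550 + £6,862 = £19,637.

£19,637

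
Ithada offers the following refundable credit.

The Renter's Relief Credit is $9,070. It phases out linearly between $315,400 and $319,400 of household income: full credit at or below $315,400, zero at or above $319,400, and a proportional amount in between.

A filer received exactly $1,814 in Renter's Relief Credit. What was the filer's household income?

$1,814 is 1,814/9,070 of the full $9,070, so 7,256/9,070 of the $4,000 range has been used: income = $315,400 + $4,000 × 7,256/9,070 = $318,600.

$318,600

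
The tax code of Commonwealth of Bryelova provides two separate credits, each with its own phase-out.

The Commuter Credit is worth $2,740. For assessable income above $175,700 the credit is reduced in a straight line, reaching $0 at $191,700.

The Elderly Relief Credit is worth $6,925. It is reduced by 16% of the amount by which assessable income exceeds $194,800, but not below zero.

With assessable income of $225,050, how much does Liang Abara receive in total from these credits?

Commuter Credit: $225,050 is at or above $191,700, so the credit is $0.
Elderly Relief Credit: 16% of the $30,250 excess over $194,800 is $4,840; credit = $6,925 − $4,840 = $2,085.
Total: $0 + $2,085 = $2,085.

$2,085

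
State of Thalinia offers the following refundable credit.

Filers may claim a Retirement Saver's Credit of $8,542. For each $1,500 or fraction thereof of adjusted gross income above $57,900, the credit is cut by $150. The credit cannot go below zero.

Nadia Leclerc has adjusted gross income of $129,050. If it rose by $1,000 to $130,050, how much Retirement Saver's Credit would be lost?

At $129,050 — income exceeds $57,900 by $71,150, which is 48 full-or-partial $1,500 increments; reduction = 48 × $150 = $7,200, leaving $1,342.
At $130,050 — income exceeds $57,900 by $72,150, which is 49 full-or-partial $1,500 increments; reduction = 49 × $150 = $7,350, leaving $1,192.
Lost: $1,342 − $1,192 = $150.

$150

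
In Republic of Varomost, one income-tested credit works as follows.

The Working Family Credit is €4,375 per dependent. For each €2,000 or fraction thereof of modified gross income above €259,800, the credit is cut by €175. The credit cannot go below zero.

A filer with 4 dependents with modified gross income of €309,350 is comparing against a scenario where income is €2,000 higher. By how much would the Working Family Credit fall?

€175

At €309,350 — base = 4 × €4,375 = €17,500. income exceeds €259,800 by €49,550, which is 25 full-or-partial €2,000 increments; reduction = 25 × €175 = €4,375, leaving €13,125.
At €311,350 — base = 4 × €4,375 = €17,500. income exceeds €259,800 by €51,550, which is 26 full-or-partial €2,000 increments; reduction = 26 × €175 = €4,550, leaving €12,950.
Lost: €13,125 − €12,950 = €175.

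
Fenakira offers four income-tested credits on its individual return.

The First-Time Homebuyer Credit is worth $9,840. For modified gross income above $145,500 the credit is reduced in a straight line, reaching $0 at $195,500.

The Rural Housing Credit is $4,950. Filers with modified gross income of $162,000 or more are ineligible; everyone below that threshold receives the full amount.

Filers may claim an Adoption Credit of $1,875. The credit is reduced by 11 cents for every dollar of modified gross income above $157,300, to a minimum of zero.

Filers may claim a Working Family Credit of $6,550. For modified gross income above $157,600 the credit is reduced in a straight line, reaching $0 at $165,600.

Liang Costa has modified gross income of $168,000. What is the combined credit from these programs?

First-Time Homebuyer Credit: $168,000 is $22,500 into a $50,000 phase-out range, leaving 27,500/50,000 of the credit: $9,840 × 27,500/50,000 = $5,412.
Rural Housing Credit: $168,000 meets or exceeds the $162,000 cutoff, so the credit is $0.
Adoption Credit: 11% of the $10,700 excess over $157,300 is $1,177; credit = $1,875 − $1,177 = $698.
Working Family Credit: $168,000 is at or above $165,600, so the credit is $0.
Total: $5,412 + $0 + $698 + $0 = $6,110.

$6,110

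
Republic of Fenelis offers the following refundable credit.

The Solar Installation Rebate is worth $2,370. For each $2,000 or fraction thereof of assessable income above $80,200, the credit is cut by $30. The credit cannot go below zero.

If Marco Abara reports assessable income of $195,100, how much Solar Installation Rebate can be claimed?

$630

Solar Installation Rebate: income exceeds $80,200 by $114,900, which is 58 full-or-partial $2,000 increments; reduction = 58 × $30 = $1,740, leaving $630.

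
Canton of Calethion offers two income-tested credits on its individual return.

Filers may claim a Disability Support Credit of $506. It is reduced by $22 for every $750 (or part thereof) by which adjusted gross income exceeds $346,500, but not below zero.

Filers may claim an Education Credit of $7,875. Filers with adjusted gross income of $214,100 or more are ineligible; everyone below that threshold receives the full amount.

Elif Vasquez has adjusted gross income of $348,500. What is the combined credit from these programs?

Disability Support Credit: income exceeds $346,500 by $2,000, which is 3 full-or-partial $750 increments; reduction = 3 × $22 = $66, leaving $440.
Education Credit: $348,500 meets or exceeds the $214,100 cutoff, so the credit is $0.
Total: $440 + $0 = $440.

$440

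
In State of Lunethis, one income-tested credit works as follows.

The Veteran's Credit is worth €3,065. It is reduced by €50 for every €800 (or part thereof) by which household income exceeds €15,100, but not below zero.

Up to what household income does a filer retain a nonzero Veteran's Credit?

After 61 increments the reduction is 61 × €50 = €3,050, leaving €15; one more increment wipes it out. Increment 61 ends at excess 61 × €800 = €48,800, so the highest qualifying income is €15,100 + €48,800 = €63,900.

€63,900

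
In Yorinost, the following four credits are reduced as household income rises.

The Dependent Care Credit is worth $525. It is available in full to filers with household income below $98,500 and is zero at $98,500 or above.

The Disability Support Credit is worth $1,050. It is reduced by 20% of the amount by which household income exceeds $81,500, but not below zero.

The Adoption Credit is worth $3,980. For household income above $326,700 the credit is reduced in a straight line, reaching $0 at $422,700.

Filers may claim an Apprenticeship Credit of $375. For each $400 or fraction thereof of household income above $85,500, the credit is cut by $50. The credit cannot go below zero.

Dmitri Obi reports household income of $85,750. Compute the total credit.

Dependent Care Credit: $85,750 is below the $98,500 cutoff, so the full $525 applies.
Disability Support Credit: 20% of the $4,250 excess over $81,500 is $850; credit = $1,050 − $850 = $200.
Adoption Credit: $85,750 is at or below the $326,700 threshold, so the full $3,980 applies.
Apprenticeship Credit: income exceeds $85,500 by $250, which is 1 full-or-partial $400 increment; reduction = 1 × $50 = $50, leaving $325.
Total: $525 + $200 + $3,980 + $325 = $5,030.

$5,030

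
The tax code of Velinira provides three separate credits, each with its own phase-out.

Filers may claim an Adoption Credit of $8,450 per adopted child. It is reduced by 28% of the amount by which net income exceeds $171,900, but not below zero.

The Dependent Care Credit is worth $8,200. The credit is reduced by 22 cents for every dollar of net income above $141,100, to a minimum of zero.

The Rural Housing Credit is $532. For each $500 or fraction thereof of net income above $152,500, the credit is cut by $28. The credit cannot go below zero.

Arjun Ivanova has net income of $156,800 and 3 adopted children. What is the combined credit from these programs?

Adoption Credit: base = 3 × $8,450 = $25,350. $156,800 is at or below the $171,900 threshold, so the full $25,350 applies.
Dependent Care Credit: 22% of the $15,700 excess over $141,100 is $3,454; credit = $8,200 − $3,454 = $4,746.
Rural Housing Credit: income exceeds $152,500 by $4,300, which is 9 full-or-partial $500 increments; reduction = 9 × $28 = $252, leaving $280.
Total: $25,350 + $4,746 + $280 = $30,376.

$30,376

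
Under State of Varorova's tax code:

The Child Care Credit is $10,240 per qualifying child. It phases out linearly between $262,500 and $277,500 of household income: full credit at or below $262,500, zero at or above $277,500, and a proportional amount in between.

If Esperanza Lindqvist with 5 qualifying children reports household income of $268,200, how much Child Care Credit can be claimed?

$31,744

Child Care Credit: base = 5 × $10,240 = $51,200. $268,200 is $5,700 into a $15,000 phase-out range, leaving 9,300/15,000 of the credit: $51,200 × 9,300/15,000 = $31,744.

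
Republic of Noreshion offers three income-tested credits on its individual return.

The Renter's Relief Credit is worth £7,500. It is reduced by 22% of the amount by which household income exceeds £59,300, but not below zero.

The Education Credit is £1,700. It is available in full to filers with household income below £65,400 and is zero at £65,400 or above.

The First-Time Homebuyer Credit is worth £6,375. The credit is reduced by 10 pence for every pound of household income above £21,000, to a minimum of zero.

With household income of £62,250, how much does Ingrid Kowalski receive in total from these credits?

Renter's Relief Credit: 22% of the £2,950 excess over £59,300 is £649; credit = £7,500 − £649 = £6,851.
Education Credit: £62,250 is below the £65,400 cutoff, so the full £1,700 applies.
First-Time Homebuyer Credit: 10% of the £41,250 excess over £21,000 is £4,125; credit = £6,375 − £4,125 = £2,250.
Total: £6,851 + £1,700 + £2,250 = £10,801.

£10,801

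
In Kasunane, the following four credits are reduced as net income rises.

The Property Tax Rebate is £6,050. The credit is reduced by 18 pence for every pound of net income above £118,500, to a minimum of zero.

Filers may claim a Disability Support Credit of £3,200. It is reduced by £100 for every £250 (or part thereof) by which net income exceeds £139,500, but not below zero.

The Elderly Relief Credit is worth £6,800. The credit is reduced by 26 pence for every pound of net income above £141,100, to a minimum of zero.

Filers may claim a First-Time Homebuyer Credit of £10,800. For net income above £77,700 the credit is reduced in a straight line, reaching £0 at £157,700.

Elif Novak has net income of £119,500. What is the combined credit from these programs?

Property Tax Rebate: 18% of the £1,000 excess over £118,500 is £180; credit = £6,050 − £180 = £5,870.
Disability Support Credit: £119,500 is at or below the £139,500 threshold, so the full £3,200 applies.
Elderly Relief Credit: £119,500 is at or below the £141,100 threshold, so the full £6,800 applies.
First-Time Homebuyer Credit: £119,500 is £41,800 into a £80,000 phase-out range, leaving 38,200/80,000 of the credit: £10,800 × 38,200/80,000 = £5,157.
Total: £5,870 + £3,200 + £6,800 + £5,157 = £21,027.

£21,027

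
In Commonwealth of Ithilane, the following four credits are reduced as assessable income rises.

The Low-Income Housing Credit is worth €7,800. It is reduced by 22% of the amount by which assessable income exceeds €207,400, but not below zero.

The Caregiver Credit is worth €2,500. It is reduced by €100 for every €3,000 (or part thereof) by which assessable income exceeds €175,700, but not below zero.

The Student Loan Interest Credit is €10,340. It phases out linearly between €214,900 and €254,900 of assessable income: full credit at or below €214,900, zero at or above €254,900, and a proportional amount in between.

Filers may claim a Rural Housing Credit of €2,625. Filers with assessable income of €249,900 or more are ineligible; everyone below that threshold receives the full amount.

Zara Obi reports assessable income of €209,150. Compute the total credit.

€21,680

Low-Income Housing Credit: 22% of the €1,750 excess over €207,400 is €385; credit = €7,800 − €385 = €7,415.
Caregiver Credit: income exceeds €175,700 by €33,450, which is 12 full-or-partial €3,000 increments; reduction = 12 × €100 = €1,200, leaving €1,300.
Student Loan Interest Credit: €209,150 is at or below the €214,900 threshold, so the full €10,340 applies.
Rural Housing Credit: €209,150 is below the €249,900 cutoff, so the full €2,625 applies.
Total: €7,415 + €1,300 + €10,340 + €2,625 = €21,680.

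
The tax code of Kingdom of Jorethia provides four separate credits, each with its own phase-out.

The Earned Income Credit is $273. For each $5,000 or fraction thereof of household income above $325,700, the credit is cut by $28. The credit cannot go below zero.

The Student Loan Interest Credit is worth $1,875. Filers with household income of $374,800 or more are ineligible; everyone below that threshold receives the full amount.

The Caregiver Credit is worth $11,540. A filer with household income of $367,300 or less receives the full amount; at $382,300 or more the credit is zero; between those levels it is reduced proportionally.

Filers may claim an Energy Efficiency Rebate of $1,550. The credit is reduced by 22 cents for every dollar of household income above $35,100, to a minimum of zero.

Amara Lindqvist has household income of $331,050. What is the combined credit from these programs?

$13,632

Earned Income Credit: income exceeds $325,700 by $5,350, which is 2 full-or-partial $5,000 increments; reduction = 2 × $28 = $56, leaving $217.
Student Loan Interest Credit: $331,050 is below the $374,800 cutoff, so the full $1,875 applies.
Caregiver Credit: $331,050 is at or below the $367,300 threshold, so the full $11,540 applies.
Energy Efficiency Rebate: 22% of the $295,950 excess over $35,100 is $65,109 ≥ base, so the credit is $0.
Total: $217 + $1,875 + $11,540 + $0 = $13,632.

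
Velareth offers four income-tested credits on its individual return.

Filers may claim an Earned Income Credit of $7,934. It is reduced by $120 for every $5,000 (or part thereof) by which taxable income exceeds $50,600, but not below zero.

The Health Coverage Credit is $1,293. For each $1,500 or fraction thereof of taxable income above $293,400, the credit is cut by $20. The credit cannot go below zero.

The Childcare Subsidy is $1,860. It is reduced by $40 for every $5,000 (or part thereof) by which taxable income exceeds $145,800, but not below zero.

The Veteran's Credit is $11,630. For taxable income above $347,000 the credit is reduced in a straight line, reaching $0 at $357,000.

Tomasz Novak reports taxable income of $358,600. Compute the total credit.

Earned Income Credit: income exceeds $50,600 by $308,000, which is 62 full-or-partial $5,000 increments; reduction = 62 × $120 = $7,440, leaving $494.
Health Coverage Credit: income exceeds $293,400 by $65,200, which is 44 full-or-partial $1,500 increments; reduction = 44 × $20 = $880, leaving $413.
Childcare Subsidy: income exceeds $145,800 by $212,800, which is 43 full-or-partial $5,000 increments; reduction = 43 × $40 = $1,720, leaving $140.
Veteran's Credit: $358,600 is at or above $357,000, so the credit is $0.
Total: $494 + $413 + $140 + $0 = $1,047.

$1,047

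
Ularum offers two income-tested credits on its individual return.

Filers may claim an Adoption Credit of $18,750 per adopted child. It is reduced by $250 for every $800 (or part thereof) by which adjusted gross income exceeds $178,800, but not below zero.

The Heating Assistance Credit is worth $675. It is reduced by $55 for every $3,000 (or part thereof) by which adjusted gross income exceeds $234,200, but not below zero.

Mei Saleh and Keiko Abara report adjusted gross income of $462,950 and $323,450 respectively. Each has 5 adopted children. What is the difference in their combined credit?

Mei ($462,950): Adoption Credit: base = 5 × $18,750 = $93,750. income exceeds $178,800 by $284,150, which is 356 full-or-partial $800 increments; reduction = 356 × $250 = $89,000, leaving $4,750. Heating Assistance Credit: income exceeds $234,200 by $228,750 → 77 increments × $55 = $4,235 ≥ base, so the credit is $0. total $4,750 + $0 = $4,750
Keiko ($323,450): Adoption Credit: base = 5 × $18,750 = $93,750. income exceeds $178,800 by $144,650, which is 181 full-or-partial $800 increments; reduction = 181 × $250 = $45,250, leaving $48,500. Heating Assistance Credit: income exceeds $234,200 by $89,250 → 30 increments × $55 = $1,650 ≥ base, so the credit is $0. total $48,500 + $0 = $48,500
Difference: |$4,750 − $48,500| = $43,750.

$43,750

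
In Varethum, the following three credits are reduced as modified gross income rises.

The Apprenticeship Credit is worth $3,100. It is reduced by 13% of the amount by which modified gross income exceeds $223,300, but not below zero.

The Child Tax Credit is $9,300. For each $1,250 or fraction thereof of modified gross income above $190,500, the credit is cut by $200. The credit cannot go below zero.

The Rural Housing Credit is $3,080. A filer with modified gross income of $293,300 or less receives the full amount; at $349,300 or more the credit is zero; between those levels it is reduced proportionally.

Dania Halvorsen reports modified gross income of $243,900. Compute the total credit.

Apprenticeship Credit: 13% of the $20,600 excess over $223,300 is $2,678; credit = $3,100 − $2,678 = $422.
Child Tax Credit: income exceeds $190,500 by $53,400, which is 43 full-or-partial $1,250 increments; reduction = 43 × $200 = $8,600, leaving $700.
Rural Housing Credit: $243,900 is at or below the $293,300 threshold, so the full $3,080 applies.
Total: $422 + $700 + $3,080 = $4,202.

$4,202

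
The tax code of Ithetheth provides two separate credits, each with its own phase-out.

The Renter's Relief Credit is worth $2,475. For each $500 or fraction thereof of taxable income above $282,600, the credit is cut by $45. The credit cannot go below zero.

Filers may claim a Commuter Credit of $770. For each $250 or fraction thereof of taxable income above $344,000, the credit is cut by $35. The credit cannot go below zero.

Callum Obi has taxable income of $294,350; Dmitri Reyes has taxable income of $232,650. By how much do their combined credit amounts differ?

$1,080

Callum ($294,350): Renter's Relief Credit: income exceeds $282,600 by $11,750, which is 24 full-or-partial $500 increments; reduction = 24 × $45 = $1,080, leaving $1,395. Commuter Credit: $294,350 is at or below the $344,000 threshold, so the full $770 applies. total $1,395 + $770 = $2,165
Dmitri ($232,650): Renter's Relief Credit: $232,650 is at or below the $282,600 threshold, so the full $2,475 applies. Commuter Credit: $232,650 is at or below the $344,000 threshold, so the full $770 applies. total $2,475 + $770 = $3,245
Difference: |$2,165 − $3,245| = $1,080.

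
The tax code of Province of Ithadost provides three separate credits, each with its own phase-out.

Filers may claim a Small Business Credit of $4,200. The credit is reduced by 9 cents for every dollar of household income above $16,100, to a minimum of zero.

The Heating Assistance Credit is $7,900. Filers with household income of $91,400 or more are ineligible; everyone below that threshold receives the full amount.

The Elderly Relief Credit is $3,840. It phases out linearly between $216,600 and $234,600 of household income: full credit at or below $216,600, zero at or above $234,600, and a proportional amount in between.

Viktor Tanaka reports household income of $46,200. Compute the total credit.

$13,231

Small Business Credit: 9% of the $30,100 excess over $16,100 is $2,709; credit = $4,200 − $2,709 = $1,491.
Heating Assistance Credit: $46,200 is below the $91,400 cutoff, so the full $7,900 applies.
Elderly Relief Credit: $46,200 is at or below the $216,600 threshold, so the full $3,840 applies.
Total: $1,491 + $7,900 + $3,840 = $13,231.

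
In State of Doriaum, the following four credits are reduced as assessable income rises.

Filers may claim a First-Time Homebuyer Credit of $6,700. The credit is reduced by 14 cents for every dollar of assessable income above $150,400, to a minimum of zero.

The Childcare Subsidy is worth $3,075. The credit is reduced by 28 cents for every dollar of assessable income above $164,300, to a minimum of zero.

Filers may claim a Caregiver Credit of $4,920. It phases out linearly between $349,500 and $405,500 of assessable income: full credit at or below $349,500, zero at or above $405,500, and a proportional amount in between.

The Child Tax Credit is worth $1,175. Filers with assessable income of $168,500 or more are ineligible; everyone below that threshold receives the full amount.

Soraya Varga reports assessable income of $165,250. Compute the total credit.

$13,525

First-Time Homebuyer Credit: 14% of the $14,850 excess over $150,400 is $2,079; credit = $6,700 − $2,079 = $4,621.
Childcare Subsidy: 28% of the $950 excess over $164,300 is $266; credit = $3,075 − $266 = $2,809.
Caregiver Credit: $165,250 is at or below the $349,500 threshold, so the full $4,920 applies.
Child Tax Credit: $165,250 is below the $168,500 cutoff, so the full $1,175 applies.
Total: $4,621 + $2,809 + $4,920 + $1,175 = $13,525.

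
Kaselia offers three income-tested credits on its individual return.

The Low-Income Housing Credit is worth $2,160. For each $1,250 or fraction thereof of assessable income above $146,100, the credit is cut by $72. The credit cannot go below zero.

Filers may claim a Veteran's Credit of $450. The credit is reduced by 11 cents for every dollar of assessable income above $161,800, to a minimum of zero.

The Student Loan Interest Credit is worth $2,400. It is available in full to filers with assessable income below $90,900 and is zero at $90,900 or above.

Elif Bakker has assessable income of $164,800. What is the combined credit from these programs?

$1,200

Low-Income Housing Credit: income exceeds $146,100 by $18,700, which is 15 full-or-partial $1,250 increments; reduction = 15 × $72 = $1,080, leaving $1,080.
Veteran's Credit: 11% of the $3,000 excess over $161,800 is $330; credit = $450 − $330 = $120.
Student Loan Interest Credit: $164,800 meets or exceeds the $90,900 cutoff, so the credit is $0.
Total: $1,080 + $120 + $0 = $1,200.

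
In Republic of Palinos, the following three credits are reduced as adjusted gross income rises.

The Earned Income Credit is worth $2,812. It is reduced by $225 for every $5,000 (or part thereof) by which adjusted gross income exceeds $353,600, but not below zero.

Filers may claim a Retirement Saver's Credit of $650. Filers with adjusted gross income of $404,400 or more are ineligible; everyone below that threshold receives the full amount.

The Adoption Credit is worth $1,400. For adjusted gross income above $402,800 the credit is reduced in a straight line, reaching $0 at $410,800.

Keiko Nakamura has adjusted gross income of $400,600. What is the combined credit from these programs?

Earned Income Credit: income exceeds $353,600 by $47,000, which is 10 full-or-partial $5,000 increments; reduction = 10 × $225 = $2,250, leaving $562.
Retirement Saver's Credit: $400,600 is below the $404,400 cutoff, so the full $650 applies.
Adoption Credit: $400,600 is at or below the $402,800 threshold, so the full $1,400 applies.
Total: $562 + $650 + $1,400 = $2,612.

$2,612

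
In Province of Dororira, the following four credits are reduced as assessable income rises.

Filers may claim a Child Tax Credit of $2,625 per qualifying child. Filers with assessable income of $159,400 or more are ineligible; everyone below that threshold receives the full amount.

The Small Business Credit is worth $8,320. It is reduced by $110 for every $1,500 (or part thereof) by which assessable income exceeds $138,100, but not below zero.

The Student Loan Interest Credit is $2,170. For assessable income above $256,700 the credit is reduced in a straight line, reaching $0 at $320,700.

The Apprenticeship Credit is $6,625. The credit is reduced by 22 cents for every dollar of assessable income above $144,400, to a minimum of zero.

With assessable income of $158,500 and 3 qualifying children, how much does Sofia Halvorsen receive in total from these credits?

$20,348

Child Tax Credit: base = 3 × $2,625 = $7,875. $158,500 is below the $159,400 cutoff, so the full $7,875 applies.
Small Business Credit: income exceeds $138,100 by $20,400, which is 14 full-or-partial $1,500 increments; reduction = 14 × $110 = $1,540, leaving $6,780.
Student Loan Interest Credit: $158,500 is at or below the $256,700 threshold, so the full $2,170 applies.
Apprenticeship Credit: 22% of the $14,100 excess over $144,400 is $3,102; credit = $6,625 − $3,102 = $3,523.
Total: $7,875 + $6,780 + $2,170 + $3,523 = $20,348.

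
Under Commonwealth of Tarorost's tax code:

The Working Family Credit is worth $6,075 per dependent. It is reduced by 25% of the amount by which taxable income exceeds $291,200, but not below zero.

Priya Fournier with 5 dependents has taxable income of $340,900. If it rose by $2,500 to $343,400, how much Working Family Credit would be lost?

$625

At $340,900 — base = 5 × $6,075 = $30,375. 25% of the $49,700 excess over $291,200 is $12,425; credit = $30,375 − $12,425 = $17,950.
At $343,400 — base = 5 × $6,075 = $30,375. 25% of the $52,200 excess over $291,200 is $13,050; credit = $30,375 − $13,050 = $17,325.
Lost: $17,950 − $17,325 = $625.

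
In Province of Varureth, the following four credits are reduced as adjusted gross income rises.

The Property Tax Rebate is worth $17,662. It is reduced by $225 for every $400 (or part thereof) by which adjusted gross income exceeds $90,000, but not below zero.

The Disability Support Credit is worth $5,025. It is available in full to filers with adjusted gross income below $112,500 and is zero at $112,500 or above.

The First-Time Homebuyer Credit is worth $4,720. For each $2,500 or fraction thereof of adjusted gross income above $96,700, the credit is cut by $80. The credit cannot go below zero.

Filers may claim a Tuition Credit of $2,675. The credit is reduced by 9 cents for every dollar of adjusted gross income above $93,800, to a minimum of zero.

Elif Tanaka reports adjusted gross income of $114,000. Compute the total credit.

$9,179

Property Tax Rebate: income exceeds $90,000 by $24,000, which is 60 full-or-partial $400 increments; reduction = 60 × $225 = $13,500, leaving $4,162.
Disability Support Credit: $114,000 meets or exceeds the $112,500 cutoff, so the credit is $0.
First-Time Homebuyer Credit: income exceeds $96,700 by $17,300, which is 7 full-or-partial $2,500 increments; reduction = 7 × $80 = $560, leaving $4,160.
Tuition Credit: 9% of the $20,200 excess over $93,800 is $1,818; credit = $2,675 − $1,818 = $857.
Total: $4,162 + $0 + $4,160 + $857 = $9,179.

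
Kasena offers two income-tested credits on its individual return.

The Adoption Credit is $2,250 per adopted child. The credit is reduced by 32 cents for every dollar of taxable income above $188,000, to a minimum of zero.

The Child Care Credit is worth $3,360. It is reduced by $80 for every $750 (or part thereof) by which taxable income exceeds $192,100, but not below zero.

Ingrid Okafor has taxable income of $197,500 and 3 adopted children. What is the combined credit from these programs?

Adoption Credit: base = 3 × $2,250 = $6,750. 32% of the $9,500 excess over $188,000 is $3,040; credit = $6,750 − $3,040 = $3,710.
Child Care Credit: income exceeds $192,100 by $5,400, which is 8 full-or-partial $750 increments; reduction = 8 × $80 = $640, leaving $2,720.
Total: $3,710 + $2,720 = $6,430.

$6,430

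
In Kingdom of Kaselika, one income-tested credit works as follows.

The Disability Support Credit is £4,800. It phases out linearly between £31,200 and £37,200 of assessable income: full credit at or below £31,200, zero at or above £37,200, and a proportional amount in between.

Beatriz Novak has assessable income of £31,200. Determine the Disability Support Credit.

Disability Support Credit: £31,200 is at or below the £31,200 threshold, so the full £4,800 applies.

£4,800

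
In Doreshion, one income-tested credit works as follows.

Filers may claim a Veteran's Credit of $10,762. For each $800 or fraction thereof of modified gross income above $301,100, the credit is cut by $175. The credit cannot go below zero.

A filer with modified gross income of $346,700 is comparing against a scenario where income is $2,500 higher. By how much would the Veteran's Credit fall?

At $346,700 — income exceeds $301,100 by $45,600, which is 57 full-or-partial $800 increments; reduction = 57 × $175 = $9,975, leaving $787.
At $349,200 — income exceeds $301,100 by $48,100, which is 61 full-or-partial $800 increments; reduction = 61 × $175 = $10,675, leaving $87.
Lost: $787 − $87 = $700.

$700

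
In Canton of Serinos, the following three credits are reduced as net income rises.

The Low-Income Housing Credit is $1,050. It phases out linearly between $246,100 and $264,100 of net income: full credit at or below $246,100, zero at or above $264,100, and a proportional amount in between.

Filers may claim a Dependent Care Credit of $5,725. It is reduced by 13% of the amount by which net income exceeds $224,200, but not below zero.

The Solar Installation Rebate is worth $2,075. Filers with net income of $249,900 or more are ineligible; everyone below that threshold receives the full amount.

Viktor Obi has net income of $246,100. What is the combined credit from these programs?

Low-Income Housing Credit: $246,100 is at or below the $246,100 threshold, so the full $1,050 applies.
Dependent Care Credit: 13% of the $21,900 excess over $224,200 is $2,847; credit = $5,725 − $2,847 = $2,878.
Solar Installation Rebate: $246,100 is below the $249,900 cutoff, so the full $2,075 applies.
Total: $1,050 + $2,878 + $2,075 = $6,003.

$6,003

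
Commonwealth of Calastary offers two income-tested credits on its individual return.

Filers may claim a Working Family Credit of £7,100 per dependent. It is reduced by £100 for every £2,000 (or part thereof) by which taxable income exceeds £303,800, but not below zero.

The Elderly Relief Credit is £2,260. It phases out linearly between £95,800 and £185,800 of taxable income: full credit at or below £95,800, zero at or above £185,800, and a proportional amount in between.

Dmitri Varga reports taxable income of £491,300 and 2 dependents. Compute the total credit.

Working Family Credit: base = 2 × £7,100 = £14,200. income exceeds £303,800 by £187,500, which is 94 full-or-partial £2,000 increments; reduction = 94 × £100 = £9,400, leaving £4,800.
Elderly Relief Credit: £491,300 is at or above £185,800, so the credit is £0.
Total: £4,800 + £0 = £4,800.

£4,800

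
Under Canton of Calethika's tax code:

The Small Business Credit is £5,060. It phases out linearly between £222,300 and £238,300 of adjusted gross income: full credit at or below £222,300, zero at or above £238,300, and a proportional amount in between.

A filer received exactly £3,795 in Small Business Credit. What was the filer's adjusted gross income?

£226,300

£3,795 is 3,795/5,060 of the full £5,060, so 1,265/5,060 of the £16,000 range has been used: income = £222,300 + £16,000 × 1,265/5,060 = £226,300.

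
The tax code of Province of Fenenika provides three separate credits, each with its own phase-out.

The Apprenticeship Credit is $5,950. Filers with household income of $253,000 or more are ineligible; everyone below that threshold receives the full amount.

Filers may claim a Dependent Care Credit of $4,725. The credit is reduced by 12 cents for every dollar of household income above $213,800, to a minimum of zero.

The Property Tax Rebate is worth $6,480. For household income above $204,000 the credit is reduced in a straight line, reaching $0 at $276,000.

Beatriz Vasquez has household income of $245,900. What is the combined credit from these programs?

$9,532

Apprenticeship Credit: $245,900 is below the $253,000 cutoff, so the full $5,950 applies.
Dependent Care Credit: 12% of the $32,100 excess over $213,800 is $3,852; credit = $4,725 − $3,852 = $873.
Property Tax Rebate: $245,900 is $41,900 into a $72,000 phase-out range, leaving 30,100/72,000 of the credit: $6,480 × 30,100/72,000 = $2,709.
Total: $5,950 + $873 + $2,709 = $9,532.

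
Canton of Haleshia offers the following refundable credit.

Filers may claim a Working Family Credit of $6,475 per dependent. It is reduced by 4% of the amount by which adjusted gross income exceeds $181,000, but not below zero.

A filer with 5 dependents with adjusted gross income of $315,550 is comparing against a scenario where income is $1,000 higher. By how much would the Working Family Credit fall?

$40

At $315,550 — base = 5 × $6,475 = $32,375. 4% of the $134,550 excess over $181,000 is $5,382; credit = $32,375 − $5,382 = $26,993.
At $316,550 — base = 5 × $6,475 = $32,375. 4% of the $135,550 excess over $181,000 is $5,422; credit = $32,375 − $5,422 = $26,953.
Lost: $26,993 − $26,953 = $40.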